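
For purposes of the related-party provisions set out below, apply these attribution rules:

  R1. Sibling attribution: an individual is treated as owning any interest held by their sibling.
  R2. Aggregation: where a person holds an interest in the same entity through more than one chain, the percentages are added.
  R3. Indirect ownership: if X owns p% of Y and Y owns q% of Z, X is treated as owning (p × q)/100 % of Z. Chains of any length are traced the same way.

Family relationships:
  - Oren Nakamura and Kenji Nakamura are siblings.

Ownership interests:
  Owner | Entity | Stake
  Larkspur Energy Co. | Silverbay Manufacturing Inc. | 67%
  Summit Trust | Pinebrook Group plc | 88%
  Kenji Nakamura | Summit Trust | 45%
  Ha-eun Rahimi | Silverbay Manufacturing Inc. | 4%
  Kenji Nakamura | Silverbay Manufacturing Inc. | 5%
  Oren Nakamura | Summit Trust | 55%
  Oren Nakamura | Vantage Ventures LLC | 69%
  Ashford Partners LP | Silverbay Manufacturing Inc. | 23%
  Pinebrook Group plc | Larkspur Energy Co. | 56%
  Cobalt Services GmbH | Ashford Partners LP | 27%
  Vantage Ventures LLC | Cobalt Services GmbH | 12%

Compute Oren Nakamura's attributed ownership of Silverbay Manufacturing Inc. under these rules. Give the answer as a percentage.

By sibling attribution (R1), Oren Nakamura is treated as also owning Kenji Nakamura's interest in Summit Trust, giving 55% + 45% = 100%.
By sibling attribution (R1), Oren Nakamura is treated as owning Kenji Nakamura's 5% interest in Silverbay Manufacturing Inc.
Chain via Vantage Ventures LLC → Cobalt Services GmbH → Ashford Partners LP (R3): 69% × 12% × 27% × 23% = 0.514188% of Silverbay Manufacturing Inc.
Chain via Summit Trust → Pinebrook Group plc → Larkspur Energy Co. (R3): 100% × 88% × 56% × 67% = 33.0176% of Silverbay Manufacturing Inc.
Direct interest in Silverbay Manufacturing Inc: 5%.
Aggregating (R2): 0.514188% + 33.0176% + 5% = 38.531788%.

38.531788%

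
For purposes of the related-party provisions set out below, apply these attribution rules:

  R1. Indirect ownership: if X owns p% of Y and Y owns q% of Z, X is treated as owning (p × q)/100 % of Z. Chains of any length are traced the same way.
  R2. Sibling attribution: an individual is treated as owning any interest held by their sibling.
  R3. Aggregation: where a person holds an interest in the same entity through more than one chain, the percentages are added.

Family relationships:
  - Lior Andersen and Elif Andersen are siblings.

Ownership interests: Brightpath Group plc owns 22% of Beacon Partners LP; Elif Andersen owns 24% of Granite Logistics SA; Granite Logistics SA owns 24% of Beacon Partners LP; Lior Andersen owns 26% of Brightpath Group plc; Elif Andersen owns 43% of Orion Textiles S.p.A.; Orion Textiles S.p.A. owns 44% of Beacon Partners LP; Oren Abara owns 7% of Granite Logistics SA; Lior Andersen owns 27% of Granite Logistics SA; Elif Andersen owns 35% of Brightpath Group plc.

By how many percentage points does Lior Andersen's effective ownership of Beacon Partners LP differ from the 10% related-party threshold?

34.58

By sibling attribution (R2), Lior Andersen is treated as also owning Elif Andersen's interest in Granite Logistics SA, giving 27% + 24% = 51%.
By sibling attribution (R2), Lior Andersen is treated as also owning Elif Andersen's interest in Brightpath Group plc, giving 26% + 35% = 61%.
By sibling attribution (R2), Lior Andersen is treated as owning Elif Andersen's 43% interest in Orion Textiles S.p.A.
Chain via Granite Logistics SA (R1): 51% × 24% = 12.24% of Beacon Partners LP.
Chain via Brightpath Group plc (R1): 61% × 22% = 13.42% of Beacon Partners LP.
Chain via Orion Textiles S.p.A. (R1): 43% × 44% = 18.92% of Beacon Partners LP.
Aggregating (R3): 12.24% + 13.42% + 18.92% = 44.58%.
44.58% exceeds the 10% threshold by 34.58 percentage points.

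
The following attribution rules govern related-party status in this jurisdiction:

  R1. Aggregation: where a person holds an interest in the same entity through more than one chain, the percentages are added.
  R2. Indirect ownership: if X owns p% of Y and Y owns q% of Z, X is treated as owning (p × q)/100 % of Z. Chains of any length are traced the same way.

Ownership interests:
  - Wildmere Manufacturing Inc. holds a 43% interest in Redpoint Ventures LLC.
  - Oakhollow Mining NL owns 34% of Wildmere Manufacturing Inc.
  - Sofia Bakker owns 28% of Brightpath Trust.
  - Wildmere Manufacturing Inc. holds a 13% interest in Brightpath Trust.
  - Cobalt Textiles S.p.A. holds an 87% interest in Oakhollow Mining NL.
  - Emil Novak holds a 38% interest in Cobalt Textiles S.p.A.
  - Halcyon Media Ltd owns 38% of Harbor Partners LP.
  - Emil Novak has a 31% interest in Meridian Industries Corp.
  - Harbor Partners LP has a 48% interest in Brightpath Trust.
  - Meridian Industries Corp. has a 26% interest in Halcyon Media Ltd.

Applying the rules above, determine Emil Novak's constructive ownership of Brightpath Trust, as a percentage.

Chain via Meridian Industries Corp. → Halcyon Media Ltd → Harbor Partners LP (R2): 31% × 26% × 38% × 48% = 1.470144% of Brightpath Trust.
Chain via Cobalt Textiles S.p.A. → Oakhollow Mining NL → Wildmere Manufacturing Inc. (R2): 38% × 87% × 34% × 13% = 1.461252% of Brightpath Trust.
Aggregating (R1): 1.470144% + 1.461252% = 2.931396%.

2.931396%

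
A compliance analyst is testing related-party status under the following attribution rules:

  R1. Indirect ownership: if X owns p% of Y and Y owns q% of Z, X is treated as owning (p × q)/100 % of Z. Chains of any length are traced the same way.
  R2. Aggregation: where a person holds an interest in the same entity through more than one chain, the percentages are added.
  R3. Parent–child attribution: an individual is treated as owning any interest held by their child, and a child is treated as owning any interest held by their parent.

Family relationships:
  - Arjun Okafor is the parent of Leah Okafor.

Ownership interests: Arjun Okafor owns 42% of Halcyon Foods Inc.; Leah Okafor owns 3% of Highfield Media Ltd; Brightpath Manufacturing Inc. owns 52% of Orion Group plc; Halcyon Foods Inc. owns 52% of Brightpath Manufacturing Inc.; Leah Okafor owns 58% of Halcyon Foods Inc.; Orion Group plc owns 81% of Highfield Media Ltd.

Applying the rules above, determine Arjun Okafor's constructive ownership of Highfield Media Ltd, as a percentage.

24.9024%

By parent–child attribution (R3), Arjun Okafor is treated as also owning Leah Okafor's interest in Halcyon Foods Inc, giving 42% + 58% = 100%.
By parent–child attribution (R3), Arjun Okafor is treated as owning Leah Okafor's 3% interest in Highfield Media Ltd.
Chain via Halcyon Foods Inc. → Brightpath Manufacturing Inc. → Orion Group plc (R1): 100% × 52% × 52% × 81% = 21.9024% of Highfield Media Ltd.
Direct interest in Highfield Media Ltd: 3%.
Aggregating (R2): 21.9024% + 3% = 24.9024%.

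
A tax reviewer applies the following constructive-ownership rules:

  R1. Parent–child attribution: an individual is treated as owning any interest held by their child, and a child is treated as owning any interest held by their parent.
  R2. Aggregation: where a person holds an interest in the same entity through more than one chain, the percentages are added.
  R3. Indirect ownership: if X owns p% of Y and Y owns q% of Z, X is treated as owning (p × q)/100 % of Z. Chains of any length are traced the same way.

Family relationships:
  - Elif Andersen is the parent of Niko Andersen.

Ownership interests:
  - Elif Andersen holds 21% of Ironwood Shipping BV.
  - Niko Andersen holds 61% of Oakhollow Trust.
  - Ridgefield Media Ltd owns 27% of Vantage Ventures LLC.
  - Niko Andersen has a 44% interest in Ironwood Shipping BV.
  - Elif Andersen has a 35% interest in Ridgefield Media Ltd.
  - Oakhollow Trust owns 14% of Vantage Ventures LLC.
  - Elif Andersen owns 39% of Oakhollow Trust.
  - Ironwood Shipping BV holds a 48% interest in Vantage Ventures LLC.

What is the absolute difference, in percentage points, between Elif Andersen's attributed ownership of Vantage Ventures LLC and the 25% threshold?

29.65

By parent–child attribution (R1), Elif Andersen is treated as also owning Niko Andersen's interest in Oakhollow Trust, giving 39% + 61% = 100%.
By parent–child attribution (R1), Elif Andersen is treated as also owning Niko Andersen's interest in Ironwood Shipping BV, giving 21% + 44% = 65%.
Chain via Oakhollow Trust (R3): 100% × 14% = 14% of Vantage Ventures LLC.
Chain via Ironwood Shipping BV (R3): 65% × 48% = 31.2% of Vantage Ventures LLC.
Chain via Ridgefield Media Ltd (R3): 35% × 27% = 9.45% of Vantage Ventures LLC.
Aggregating (R2): 14% + 31.2% + 9.45% = 54.65%.
54.65% exceeds the 25% threshold by 29.65 percentage points.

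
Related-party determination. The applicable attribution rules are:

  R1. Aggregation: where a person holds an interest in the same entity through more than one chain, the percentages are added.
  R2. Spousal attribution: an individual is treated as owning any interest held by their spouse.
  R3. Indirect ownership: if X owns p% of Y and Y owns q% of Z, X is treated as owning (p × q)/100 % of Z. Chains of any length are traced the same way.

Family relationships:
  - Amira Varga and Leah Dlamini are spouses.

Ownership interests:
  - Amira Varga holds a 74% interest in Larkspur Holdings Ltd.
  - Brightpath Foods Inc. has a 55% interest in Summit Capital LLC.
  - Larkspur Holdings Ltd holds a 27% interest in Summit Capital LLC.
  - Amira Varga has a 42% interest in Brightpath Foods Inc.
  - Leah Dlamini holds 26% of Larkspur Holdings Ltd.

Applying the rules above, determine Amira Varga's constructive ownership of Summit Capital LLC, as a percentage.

50.1%

By spousal attribution (R2), Amira Varga is treated as also owning Leah Dlamini's interest in Larkspur Holdings Ltd, giving 74% + 26% = 100%.
Chain via Larkspur Holdings Ltd (R3): 100% × 27% = 27% of Summit Capital LLC.
Chain via Brightpath Foods Inc. (R3): 42% × 55% = 23.1% of Summit Capital LLC.
Aggregating (R1): 27% + 23.1% = 50.1%.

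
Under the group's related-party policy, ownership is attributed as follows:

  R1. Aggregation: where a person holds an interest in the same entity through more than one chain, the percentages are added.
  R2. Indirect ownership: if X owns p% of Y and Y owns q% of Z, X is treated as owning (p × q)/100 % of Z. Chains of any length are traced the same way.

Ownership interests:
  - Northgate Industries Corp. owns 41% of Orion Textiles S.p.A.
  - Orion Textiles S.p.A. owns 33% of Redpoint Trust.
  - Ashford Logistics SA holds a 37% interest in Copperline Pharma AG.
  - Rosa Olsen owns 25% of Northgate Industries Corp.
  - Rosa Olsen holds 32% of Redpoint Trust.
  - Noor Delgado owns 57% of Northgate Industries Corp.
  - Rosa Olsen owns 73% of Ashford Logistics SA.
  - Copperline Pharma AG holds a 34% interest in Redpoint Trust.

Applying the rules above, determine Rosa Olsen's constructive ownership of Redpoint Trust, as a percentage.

Chain via Northgate Industries Corp. → Orion Textiles S.p.A. (R2): 25% × 41% × 33% = 3.3825% of Redpoint Trust.
Chain via Ashford Logistics SA → Copperline Pharma AG (R2): 73% × 37% × 34% = 9.1834% of Redpoint Trust.
Direct interest in Redpoint Trust: 32%.
Aggregating (R1): 3.3825% + 9.1834% + 32% = 44.5659%.

44.5659%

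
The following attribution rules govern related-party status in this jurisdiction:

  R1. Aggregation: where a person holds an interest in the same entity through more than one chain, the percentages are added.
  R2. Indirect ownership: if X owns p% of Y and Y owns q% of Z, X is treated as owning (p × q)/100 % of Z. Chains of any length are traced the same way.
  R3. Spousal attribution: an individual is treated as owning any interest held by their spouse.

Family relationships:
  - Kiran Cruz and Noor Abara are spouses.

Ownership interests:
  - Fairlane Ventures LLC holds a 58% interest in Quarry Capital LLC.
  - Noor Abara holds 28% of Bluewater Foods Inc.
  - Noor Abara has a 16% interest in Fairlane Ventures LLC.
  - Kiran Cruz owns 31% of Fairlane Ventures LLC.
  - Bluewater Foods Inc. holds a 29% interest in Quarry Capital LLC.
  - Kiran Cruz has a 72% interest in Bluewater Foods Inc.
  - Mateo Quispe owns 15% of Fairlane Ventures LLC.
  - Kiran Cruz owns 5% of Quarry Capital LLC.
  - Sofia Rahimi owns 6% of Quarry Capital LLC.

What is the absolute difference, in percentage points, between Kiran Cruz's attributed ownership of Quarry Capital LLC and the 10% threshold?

By spousal attribution (R3), Kiran Cruz is treated as also owning Noor Abara's interest in Fairlane Ventures LLC, giving 31% + 16% = 47%.
By spousal attribution (R3), Kiran Cruz is treated as also owning Noor Abara's interest in Bluewater Foods Inc, giving 72% + 28% = 100%.
Chain via Fairlane Ventures LLC (R2): 47% × 58% = 27.26% of Quarry Capital LLC.
Chain via Bluewater Foods Inc. (R2): 100% × 29% = 29% of Quarry Capital LLC.
Direct interest in Quarry Capital LLC: 5%.
Aggregating (R1): 27.26% + 29% + 5% = 61.26%.
61.26% exceeds the 10% threshold by 51.26 percentage points.

51.26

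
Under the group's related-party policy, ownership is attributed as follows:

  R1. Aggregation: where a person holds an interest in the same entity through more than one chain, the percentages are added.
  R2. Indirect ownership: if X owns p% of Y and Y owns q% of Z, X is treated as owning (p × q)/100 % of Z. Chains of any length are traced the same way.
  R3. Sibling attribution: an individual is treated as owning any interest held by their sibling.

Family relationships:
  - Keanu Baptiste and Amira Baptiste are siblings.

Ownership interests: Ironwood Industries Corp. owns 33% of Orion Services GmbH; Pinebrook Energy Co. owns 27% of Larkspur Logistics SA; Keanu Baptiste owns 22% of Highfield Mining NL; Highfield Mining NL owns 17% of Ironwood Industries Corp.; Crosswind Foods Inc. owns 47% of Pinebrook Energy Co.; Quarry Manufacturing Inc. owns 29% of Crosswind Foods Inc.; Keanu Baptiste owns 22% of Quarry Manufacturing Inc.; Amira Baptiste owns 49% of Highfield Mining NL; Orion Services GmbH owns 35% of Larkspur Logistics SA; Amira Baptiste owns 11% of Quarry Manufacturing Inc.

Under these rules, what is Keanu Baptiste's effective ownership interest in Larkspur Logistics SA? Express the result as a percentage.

2.608518%

By sibling attribution (R3), Keanu Baptiste is treated as also owning Amira Baptiste's interest in Highfield Mining NL, giving 22% + 49% = 71%.
By sibling attribution (R3), Keanu Baptiste is treated as also owning Amira Baptiste's interest in Quarry Manufacturing Inc, giving 22% + 11% = 33%.
Chain via Highfield Mining NL → Ironwood Industries Corp. → Orion Services GmbH (R2): 71% × 17% × 33% × 35% = 1.394085% of Larkspur Logistics SA.
Chain via Quarry Manufacturing Inc. → Crosswind Foods Inc. → Pinebrook Energy Co. (R2): 33% × 29% × 47% × 27% = 1.214433% of Larkspur Logistics SA.
Aggregating (R1): 1.394085% + 1.214433% = 2.608518%.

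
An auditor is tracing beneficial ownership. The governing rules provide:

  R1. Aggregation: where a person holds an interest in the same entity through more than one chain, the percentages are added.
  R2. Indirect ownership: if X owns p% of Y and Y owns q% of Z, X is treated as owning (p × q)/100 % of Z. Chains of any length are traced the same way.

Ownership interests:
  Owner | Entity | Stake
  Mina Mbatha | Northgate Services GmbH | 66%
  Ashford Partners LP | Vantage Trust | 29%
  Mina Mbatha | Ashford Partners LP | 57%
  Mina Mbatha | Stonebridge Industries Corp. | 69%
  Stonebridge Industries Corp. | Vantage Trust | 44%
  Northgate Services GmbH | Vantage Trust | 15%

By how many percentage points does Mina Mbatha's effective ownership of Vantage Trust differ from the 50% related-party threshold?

Chain via Northgate Services GmbH (R2): 66% × 15% = 9.9% of Vantage Trust.
Chain via Stonebridge Industries Corp. (R2): 69% × 44% = 30.36% of Vantage Trust.
Chain via Ashford Partners LP (R2): 57% × 29% = 16.53% of Vantage Trust.
Aggregating (R1): 9.9% + 30.36% + 16.53% = 56.79%.
56.79% exceeds the 50% threshold by 6.79 percentage points.

6.79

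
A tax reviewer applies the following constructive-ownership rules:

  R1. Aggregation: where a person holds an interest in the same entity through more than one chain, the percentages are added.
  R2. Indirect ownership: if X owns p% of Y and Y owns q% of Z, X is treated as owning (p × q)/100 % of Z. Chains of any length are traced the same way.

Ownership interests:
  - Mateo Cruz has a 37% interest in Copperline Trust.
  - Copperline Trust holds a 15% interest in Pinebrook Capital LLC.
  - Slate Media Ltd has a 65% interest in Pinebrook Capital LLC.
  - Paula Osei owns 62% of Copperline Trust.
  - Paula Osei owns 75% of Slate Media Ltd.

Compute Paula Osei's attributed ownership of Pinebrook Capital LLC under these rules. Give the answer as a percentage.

58.05%

Chain via Copperline Trust (R2): 62% × 15% = 9.3% of Pinebrook Capital LLC.
Chain via Slate Media Ltd (R2): 75% × 65% = 48.75% of Pinebrook Capital LLC.
Aggregating (R1): 9.3% + 48.75% = 58.05%.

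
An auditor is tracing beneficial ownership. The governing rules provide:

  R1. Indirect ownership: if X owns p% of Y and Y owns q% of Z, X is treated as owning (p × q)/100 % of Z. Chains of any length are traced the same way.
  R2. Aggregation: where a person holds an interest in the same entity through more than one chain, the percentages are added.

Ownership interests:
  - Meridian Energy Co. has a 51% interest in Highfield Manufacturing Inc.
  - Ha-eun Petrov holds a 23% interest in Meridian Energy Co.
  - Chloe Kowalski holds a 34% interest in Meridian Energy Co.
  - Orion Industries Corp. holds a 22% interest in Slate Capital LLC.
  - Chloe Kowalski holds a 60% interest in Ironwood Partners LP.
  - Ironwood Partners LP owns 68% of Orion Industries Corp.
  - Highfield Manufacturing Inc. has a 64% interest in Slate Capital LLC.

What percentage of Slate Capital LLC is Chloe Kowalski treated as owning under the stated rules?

Chain via Meridian Energy Co. → Highfield Manufacturing Inc. (R1): 34% × 51% × 64% = 11.0976% of Slate Capital LLC.
Chain via Ironwood Partners LP → Orion Industries Corp. (R1): 60% × 68% × 22% = 8.976% of Slate Capital LLC.
Aggregating (R2): 11.0976% + 8.976% = 20.0736%.

20.0736%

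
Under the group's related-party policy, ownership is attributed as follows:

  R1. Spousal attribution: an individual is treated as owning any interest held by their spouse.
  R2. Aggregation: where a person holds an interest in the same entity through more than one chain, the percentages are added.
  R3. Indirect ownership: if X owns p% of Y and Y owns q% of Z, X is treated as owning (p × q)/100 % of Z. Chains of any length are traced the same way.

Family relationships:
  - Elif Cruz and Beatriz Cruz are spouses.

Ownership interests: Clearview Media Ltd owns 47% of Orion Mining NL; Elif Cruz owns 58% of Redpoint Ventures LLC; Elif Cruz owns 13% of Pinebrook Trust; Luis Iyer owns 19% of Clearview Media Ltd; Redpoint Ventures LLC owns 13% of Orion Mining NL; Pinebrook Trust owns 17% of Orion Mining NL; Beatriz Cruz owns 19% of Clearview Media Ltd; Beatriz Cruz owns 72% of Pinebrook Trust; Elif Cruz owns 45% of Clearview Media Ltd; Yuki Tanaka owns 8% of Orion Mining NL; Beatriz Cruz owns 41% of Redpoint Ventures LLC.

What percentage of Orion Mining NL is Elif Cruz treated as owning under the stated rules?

57.4%

By spousal attribution (R1), Elif Cruz is treated as also owning Beatriz Cruz's interest in Redpoint Ventures LLC, giving 58% + 41% = 99%.
By spousal attribution (R1), Elif Cruz is treated as also owning Beatriz Cruz's interest in Pinebrook Trust, giving 13% + 72% = 85%.
By spousal attribution (R1), Elif Cruz is treated as also owning Beatriz Cruz's interest in Clearview Media Ltd, giving 45% + 19% = 64%.
Chain via Redpoint Ventures LLC (R3): 99% × 13% = 12.87% of Orion Mining NL.
Chain via Pinebrook Trust (R3): 85% × 17% = 14.45% of Orion Mining NL.
Chain via Clearview Media Ltd (R3): 64% × 47% = 30.08% of Orion Mining NL.
Aggregating (R2): 12.87% + 14.45% + 30.08% = 57.4%.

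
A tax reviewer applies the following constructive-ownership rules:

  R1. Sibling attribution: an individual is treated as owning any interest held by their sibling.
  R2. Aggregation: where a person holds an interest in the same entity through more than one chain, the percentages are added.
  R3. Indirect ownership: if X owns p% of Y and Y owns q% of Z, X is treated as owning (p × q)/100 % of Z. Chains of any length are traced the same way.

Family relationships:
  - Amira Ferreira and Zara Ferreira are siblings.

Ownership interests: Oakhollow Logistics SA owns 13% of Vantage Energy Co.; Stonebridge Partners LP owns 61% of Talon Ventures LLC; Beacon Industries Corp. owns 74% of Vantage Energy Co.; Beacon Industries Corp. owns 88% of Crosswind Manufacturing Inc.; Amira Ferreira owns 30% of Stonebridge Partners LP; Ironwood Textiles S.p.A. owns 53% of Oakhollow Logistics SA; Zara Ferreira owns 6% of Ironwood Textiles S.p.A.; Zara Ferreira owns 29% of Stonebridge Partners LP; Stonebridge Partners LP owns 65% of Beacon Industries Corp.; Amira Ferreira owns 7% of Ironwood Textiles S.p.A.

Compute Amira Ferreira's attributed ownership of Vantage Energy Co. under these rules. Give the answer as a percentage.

29.2747%

By sibling attribution (R1), Amira Ferreira is treated as also owning Zara Ferreira's interest in Ironwood Textiles S.p.A, giving 7% + 6% = 13%.
By sibling attribution (R1), Amira Ferreira is treated as also owning Zara Ferreira's interest in Stonebridge Partners LP, giving 30% + 29% = 59%.
Chain via Ironwood Textiles S.p.A. → Oakhollow Logistics SA (R3): 13% × 53% × 13% = 0.8957% of Vantage Energy Co.
Chain via Stonebridge Partners LP → Beacon Industries Corp. (R3): 59% × 65% × 74% = 28.379% of Vantage Energy Co.
Aggregating (R2): 0.8957% + 28.379% = 29.2747%.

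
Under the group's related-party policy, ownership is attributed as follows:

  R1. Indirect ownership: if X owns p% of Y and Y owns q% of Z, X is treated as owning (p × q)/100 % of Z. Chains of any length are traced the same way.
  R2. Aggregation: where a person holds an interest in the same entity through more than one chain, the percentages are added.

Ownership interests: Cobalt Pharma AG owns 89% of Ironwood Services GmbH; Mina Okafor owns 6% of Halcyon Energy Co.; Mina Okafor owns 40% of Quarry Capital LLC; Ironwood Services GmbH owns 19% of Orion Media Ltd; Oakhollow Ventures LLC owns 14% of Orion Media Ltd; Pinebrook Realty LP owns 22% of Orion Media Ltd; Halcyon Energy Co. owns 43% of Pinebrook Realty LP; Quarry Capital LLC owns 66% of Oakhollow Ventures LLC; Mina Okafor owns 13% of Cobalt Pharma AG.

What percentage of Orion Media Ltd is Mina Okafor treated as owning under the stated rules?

Chain via Cobalt Pharma AG → Ironwood Services GmbH (R1): 13% × 89% × 19% = 2.1983% of Orion Media Ltd.
Chain via Quarry Capital LLC → Oakhollow Ventures LLC (R1): 40% × 66% × 14% = 3.696% of Orion Media Ltd.
Chain via Halcyon Energy Co. → Pinebrook Realty LP (R1): 6% × 43% × 22% = 0.5676% of Orion Media Ltd.
Aggregating (R2): 2.1983% + 3.696% + 0.5676% = 6.4619%.

6.4619%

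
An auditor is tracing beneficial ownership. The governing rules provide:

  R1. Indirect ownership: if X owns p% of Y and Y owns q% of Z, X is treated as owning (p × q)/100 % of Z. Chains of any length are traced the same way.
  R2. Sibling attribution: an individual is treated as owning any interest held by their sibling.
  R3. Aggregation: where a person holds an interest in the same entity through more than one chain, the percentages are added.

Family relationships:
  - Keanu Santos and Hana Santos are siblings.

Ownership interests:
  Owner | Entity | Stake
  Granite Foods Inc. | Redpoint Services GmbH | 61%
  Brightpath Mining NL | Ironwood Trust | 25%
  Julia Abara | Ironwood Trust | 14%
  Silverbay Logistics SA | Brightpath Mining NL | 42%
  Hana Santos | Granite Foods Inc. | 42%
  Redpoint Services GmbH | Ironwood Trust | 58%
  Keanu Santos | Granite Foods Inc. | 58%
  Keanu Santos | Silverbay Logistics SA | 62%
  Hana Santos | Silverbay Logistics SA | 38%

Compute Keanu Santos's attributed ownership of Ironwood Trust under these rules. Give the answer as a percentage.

By sibling attribution (R2), Keanu Santos is treated as also owning Hana Santos's interest in Silverbay Logistics SA, giving 62% + 38% = 100%.
By sibling attribution (R2), Keanu Santos is treated as also owning Hana Santos's interest in Granite Foods Inc, giving 58% + 42% = 100%.
Chain via Silverbay Logistics SA → Brightpath Mining NL (R1): 100% × 42% × 25% = 10.5% of Ironwood Trust.
Chain via Granite Foods Inc. → Redpoint Services GmbH (R1): 100% × 61% × 58% = 35.38% of Ironwood Trust.
Aggregating (R3): 10.5% + 35.38% = 45.88%.

45.88%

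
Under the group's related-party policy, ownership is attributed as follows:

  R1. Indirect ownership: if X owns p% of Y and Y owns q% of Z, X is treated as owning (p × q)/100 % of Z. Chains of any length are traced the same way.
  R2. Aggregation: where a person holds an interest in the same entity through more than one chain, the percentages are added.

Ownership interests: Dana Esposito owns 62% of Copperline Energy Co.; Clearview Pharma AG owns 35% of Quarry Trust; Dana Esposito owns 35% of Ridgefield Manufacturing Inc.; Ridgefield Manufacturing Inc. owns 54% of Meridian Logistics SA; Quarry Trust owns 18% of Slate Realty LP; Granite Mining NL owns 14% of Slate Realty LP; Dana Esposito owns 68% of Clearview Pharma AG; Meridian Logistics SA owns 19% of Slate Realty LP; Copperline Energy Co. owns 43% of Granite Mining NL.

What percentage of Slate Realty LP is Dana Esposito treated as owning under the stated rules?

Chain via Copperline Energy Co. → Granite Mining NL (R1): 62% × 43% × 14% = 3.7324% of Slate Realty LP.
Chain via Ridgefield Manufacturing Inc. → Meridian Logistics SA (R1): 35% × 54% × 19% = 3.591% of Slate Realty LP.
Chain via Clearview Pharma AG → Quarry Trust (R1): 68% × 35% × 18% = 4.284% of Slate Realty LP.
Aggregating (R2): 3.7324% + 3.591% + 4.284% = 11.6074%.

11.6074%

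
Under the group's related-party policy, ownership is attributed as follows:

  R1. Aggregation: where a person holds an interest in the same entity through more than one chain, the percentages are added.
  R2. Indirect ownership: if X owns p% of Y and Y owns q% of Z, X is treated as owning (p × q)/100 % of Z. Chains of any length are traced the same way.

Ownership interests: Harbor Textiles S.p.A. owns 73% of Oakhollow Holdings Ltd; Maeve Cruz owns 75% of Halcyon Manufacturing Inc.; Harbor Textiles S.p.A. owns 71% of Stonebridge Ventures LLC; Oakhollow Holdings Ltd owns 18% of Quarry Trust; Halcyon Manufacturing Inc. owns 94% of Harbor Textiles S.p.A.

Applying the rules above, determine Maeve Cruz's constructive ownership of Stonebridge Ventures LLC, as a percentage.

Chain via Halcyon Manufacturing Inc. → Harbor Textiles S.p.A. (R2): 75% × 94% × 71% = 50.055% of Stonebridge Ventures LLC.

50.055%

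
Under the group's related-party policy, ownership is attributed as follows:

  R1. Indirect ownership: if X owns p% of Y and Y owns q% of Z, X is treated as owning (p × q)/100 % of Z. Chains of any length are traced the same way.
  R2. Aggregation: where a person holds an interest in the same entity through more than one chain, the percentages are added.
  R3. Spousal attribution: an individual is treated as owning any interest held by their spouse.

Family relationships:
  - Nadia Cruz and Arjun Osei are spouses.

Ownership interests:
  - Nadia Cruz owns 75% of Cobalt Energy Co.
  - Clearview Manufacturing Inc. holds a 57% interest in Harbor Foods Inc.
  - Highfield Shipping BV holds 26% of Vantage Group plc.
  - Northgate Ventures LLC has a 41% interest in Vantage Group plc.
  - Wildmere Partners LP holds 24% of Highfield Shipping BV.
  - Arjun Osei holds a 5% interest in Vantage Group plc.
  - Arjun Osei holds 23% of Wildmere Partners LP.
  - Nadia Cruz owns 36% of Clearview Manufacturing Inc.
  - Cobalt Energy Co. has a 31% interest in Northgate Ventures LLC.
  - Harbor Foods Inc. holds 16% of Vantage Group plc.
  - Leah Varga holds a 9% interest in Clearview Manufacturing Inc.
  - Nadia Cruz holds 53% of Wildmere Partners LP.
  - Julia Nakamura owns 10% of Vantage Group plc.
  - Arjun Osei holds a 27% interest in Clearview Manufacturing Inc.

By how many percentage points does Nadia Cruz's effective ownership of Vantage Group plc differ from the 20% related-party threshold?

By spousal attribution (R3), Nadia Cruz is treated as also owning Arjun Osei's interest in Wildmere Partners LP, giving 53% + 23% = 76%.
By spousal attribution (R3), Nadia Cruz is treated as also owning Arjun Osei's interest in Clearview Manufacturing Inc, giving 36% + 27% = 63%.
By spousal attribution (R3), Nadia Cruz is treated as owning Arjun Osei's 5% interest in Vantage Group plc.
Chain via Wildmere Partners LP → Highfield Shipping BV (R1): 76% × 24% × 26% = 4.7424% of Vantage Group plc.
Chain via Cobalt Energy Co. → Northgate Ventures LLC (R1): 75% × 31% × 41% = 9.5325% of Vantage Group plc.
Chain via Clearview Manufacturing Inc. → Harbor Foods Inc. (R1): 63% × 57% × 16% = 5.7456% of Vantage Group plc.
Direct interest in Vantage Group plc: 5%.
Aggregating (R2): 4.7424% + 9.5325% + 5.7456% + 5% = 25.0205%.
25.0205% exceeds the 20% threshold by 5.0205 percentage points.

5.0205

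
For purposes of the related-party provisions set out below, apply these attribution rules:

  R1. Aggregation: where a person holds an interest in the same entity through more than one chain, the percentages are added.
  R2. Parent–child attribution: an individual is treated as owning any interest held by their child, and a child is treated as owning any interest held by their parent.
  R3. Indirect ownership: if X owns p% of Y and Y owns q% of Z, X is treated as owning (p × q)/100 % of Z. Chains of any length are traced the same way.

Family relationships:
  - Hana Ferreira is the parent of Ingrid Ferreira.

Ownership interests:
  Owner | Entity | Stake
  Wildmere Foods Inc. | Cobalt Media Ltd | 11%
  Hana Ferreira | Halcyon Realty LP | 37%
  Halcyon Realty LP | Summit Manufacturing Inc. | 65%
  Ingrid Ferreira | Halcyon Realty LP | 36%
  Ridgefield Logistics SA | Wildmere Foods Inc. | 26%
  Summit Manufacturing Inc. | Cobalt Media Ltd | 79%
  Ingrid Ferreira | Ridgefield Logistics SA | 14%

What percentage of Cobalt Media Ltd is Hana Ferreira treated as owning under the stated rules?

By parent–child attribution (R2), Hana Ferreira is treated as also owning Ingrid Ferreira's interest in Halcyon Realty LP, giving 37% + 36% = 73%.
By parent–child attribution (R2), Hana Ferreira is treated as owning Ingrid Ferreira's 14% interest in Ridgefield Logistics SA.
Chain via Halcyon Realty LP → Summit Manufacturing Inc. (R3): 73% × 65% × 79% = 37.4855% of Cobalt Media Ltd.
Chain via Ridgefield Logistics SA → Wildmere Foods Inc. (R3): 14% × 26% × 11% = 0.4004% of Cobalt Media Ltd.
Aggregating (R1): 37.4855% + 0.4004% = 37.8859%.

37.8859%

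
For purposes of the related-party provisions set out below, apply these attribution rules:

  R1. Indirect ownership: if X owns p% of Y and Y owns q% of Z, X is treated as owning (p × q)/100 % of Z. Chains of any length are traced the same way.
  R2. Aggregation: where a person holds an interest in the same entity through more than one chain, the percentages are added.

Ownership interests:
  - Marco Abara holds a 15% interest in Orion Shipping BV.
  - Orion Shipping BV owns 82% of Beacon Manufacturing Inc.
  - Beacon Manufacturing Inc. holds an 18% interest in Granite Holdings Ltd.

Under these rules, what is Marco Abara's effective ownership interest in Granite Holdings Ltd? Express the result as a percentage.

Chain via Orion Shipping BV → Beacon Manufacturing Inc. (R1): 15% × 82% × 18% = 2.214% of Granite Holdings Ltd.

2.214%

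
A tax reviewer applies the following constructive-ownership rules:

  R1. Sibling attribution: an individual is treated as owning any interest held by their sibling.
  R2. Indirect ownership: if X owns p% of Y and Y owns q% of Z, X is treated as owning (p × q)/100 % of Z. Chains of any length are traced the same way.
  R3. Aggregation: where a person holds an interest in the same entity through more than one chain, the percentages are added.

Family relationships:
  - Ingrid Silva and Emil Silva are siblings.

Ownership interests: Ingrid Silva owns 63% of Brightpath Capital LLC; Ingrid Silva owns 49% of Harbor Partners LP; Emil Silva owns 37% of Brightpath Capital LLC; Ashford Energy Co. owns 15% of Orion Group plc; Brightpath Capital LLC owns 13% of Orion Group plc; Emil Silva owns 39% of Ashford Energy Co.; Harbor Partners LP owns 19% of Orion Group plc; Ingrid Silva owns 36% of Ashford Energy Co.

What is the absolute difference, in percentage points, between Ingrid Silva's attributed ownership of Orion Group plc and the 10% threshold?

By sibling attribution (R1), Ingrid Silva is treated as also owning Emil Silva's interest in Brightpath Capital LLC, giving 63% + 37% = 100%.
By sibling attribution (R1), Ingrid Silva is treated as also owning Emil Silva's interest in Ashford Energy Co, giving 36% + 39% = 75%.
Chain via Harbor Partners LP (R2): 49% × 19% = 9.31% of Orion Group plc.
Chain via Brightpath Capital LLC (R2): 100% × 13% = 13% of Orion Group plc.
Chain via Ashford Energy Co. (R2): 75% × 15% = 11.25% of Orion Group plc.
Aggregating (R3): 9.31% + 13% + 11.25% = 33.56%.
33.56% exceeds the 10% threshold by 23.56 percentage points.

23.56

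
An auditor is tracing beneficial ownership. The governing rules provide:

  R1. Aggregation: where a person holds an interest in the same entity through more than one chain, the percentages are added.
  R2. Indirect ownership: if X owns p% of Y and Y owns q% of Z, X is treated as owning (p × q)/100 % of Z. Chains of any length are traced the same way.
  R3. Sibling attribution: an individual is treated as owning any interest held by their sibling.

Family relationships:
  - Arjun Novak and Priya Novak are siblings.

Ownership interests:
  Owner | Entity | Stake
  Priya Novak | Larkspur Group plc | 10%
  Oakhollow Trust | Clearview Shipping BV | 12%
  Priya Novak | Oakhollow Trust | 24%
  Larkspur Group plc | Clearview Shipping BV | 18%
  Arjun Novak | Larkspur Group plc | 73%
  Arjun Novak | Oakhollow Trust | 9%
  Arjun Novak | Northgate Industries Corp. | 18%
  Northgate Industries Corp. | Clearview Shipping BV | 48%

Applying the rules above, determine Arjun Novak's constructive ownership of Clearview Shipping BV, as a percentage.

27.54%

By sibling attribution (R3), Arjun Novak is treated as also owning Priya Novak's interest in Larkspur Group plc, giving 73% + 10% = 83%.
By sibling attribution (R3), Arjun Novak is treated as also owning Priya Novak's interest in Oakhollow Trust, giving 9% + 24% = 33%.
Chain via Northgate Industries Corp. (R2): 18% × 48% = 8.64% of Clearview Shipping BV.
Chain via Larkspur Group plc (R2): 83% × 18% = 14.94% of Clearview Shipping BV.
Chain via Oakhollow Trust (R2): 33% × 12% = 3.96% of Clearview Shipping BV.
Aggregating (R1): 8.64% + 14.94% + 3.96% = 27.54%.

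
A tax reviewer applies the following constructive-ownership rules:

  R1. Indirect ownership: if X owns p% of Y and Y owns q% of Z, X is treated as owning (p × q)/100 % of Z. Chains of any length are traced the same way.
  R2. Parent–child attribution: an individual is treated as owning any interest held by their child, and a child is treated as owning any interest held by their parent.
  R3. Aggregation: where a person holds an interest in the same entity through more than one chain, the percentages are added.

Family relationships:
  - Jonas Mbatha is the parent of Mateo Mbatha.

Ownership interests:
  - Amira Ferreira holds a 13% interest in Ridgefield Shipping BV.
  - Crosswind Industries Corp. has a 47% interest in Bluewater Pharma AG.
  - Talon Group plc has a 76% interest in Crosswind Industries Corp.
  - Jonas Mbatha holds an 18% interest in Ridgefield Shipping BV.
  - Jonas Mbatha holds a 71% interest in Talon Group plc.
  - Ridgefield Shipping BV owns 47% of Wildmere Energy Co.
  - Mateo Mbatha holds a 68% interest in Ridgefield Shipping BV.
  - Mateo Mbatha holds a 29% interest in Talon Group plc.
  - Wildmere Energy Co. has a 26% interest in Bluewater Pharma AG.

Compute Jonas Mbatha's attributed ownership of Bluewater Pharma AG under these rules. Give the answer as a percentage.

By parent–child attribution (R2), Jonas Mbatha is treated as also owning Mateo Mbatha's interest in Ridgefield Shipping BV, giving 18% + 68% = 86%.
By parent–child attribution (R2), Jonas Mbatha is treated as also owning Mateo Mbatha's interest in Talon Group plc, giving 71% + 29% = 100%.
Chain via Ridgefield Shipping BV → Wildmere Energy Co. (R1): 86% × 47% × 26% = 10.5092% of Bluewater Pharma AG.
Chain via Talon Group plc → Crosswind Industries Corp. (R1): 100% × 76% × 47% = 35.72% of Bluewater Pharma AG.
Aggregating (R3): 10.5092% + 35.72% = 46.2292%.

46.2292%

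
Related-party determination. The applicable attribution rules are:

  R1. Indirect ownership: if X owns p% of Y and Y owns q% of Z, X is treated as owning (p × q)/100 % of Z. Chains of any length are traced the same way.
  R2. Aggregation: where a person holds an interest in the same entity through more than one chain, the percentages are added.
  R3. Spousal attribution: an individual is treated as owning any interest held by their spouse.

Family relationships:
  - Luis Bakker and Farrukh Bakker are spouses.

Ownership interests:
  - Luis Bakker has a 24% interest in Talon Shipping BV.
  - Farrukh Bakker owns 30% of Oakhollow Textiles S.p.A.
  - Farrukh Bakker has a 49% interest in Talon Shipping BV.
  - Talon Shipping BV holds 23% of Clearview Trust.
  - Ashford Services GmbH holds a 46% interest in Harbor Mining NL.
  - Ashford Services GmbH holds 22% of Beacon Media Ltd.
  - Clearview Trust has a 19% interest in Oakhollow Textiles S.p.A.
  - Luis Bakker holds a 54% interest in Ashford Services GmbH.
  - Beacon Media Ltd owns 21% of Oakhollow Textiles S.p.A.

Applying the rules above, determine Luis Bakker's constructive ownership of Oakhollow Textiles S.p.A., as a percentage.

35.6849%

By spousal attribution (R3), Luis Bakker is treated as also owning Farrukh Bakker's interest in Talon Shipping BV, giving 24% + 49% = 73%.
By spousal attribution (R3), Luis Bakker is treated as owning Farrukh Bakker's 30% interest in Oakhollow Textiles S.p.A.
Chain via Talon Shipping BV → Clearview Trust (R1): 73% × 23% × 19% = 3.1901% of Oakhollow Textiles S.p.A.
Chain via Ashford Services GmbH → Beacon Media Ltd (R1): 54% × 22% × 21% = 2.4948% of Oakhollow Textiles S.p.A.
Direct interest in Oakhollow Textiles S.p.A: 30%.
Aggregating (R2): 3.1901% + 2.4948% + 30% = 35.6849%.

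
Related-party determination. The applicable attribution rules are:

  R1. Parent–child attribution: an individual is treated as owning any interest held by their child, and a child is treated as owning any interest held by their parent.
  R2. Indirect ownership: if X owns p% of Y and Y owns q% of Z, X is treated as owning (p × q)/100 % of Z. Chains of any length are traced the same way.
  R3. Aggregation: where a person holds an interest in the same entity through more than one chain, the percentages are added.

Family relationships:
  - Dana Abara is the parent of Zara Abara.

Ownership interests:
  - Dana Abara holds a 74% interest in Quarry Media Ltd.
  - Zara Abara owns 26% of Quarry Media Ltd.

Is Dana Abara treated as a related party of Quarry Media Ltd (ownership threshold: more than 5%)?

Yes

By parent–child attribution (R1), Dana Abara is treated as also owning Zara Abara's interest in Quarry Media Ltd, giving 74% + 26% = 100%.
Direct interest in Quarry Media Ltd: 100%.
100% exceeds the 5% threshold, so Dana is a related party to Quarry Media Ltd.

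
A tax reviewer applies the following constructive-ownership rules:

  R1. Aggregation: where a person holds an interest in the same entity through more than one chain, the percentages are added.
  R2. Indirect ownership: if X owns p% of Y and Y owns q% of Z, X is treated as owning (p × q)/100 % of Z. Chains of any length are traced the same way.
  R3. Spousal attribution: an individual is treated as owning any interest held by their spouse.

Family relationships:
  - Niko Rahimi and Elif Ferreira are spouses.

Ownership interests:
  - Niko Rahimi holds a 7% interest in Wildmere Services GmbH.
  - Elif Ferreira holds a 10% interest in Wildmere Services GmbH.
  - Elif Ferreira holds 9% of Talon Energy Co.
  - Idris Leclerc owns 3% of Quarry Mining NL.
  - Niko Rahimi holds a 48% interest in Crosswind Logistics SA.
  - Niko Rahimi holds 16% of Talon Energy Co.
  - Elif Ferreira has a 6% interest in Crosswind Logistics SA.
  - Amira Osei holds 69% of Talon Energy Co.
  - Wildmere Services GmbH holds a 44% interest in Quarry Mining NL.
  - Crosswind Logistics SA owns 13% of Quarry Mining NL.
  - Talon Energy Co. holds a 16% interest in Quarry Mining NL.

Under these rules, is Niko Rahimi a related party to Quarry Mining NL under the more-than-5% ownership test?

Yes

By spousal attribution (R3), Niko Rahimi is treated as also owning Elif Ferreira's interest in Talon Energy Co, giving 16% + 9% = 25%.
By spousal attribution (R3), Niko Rahimi is treated as also owning Elif Ferreira's interest in Wildmere Services GmbH, giving 7% + 10% = 17%.
By spousal attribution (R3), Niko Rahimi is treated as also owning Elif Ferreira's interest in Crosswind Logistics SA, giving 48% + 6% = 54%.
Chain via Talon Energy Co. (R2): 25% × 16% = 4% of Quarry Mining NL.
Chain via Wildmere Services GmbH (R2): 17% × 44% = 7.48% of Quarry Mining NL.
Chain via Crosswind Logistics SA (R2): 54% × 13% = 7.02% of Quarry Mining NL.
Aggregating (R1): 4% + 7.48% + 7.02% = 18.5%.
18.5% exceeds the 5% threshold, so Niko is a related party to Quarry Mining NL.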